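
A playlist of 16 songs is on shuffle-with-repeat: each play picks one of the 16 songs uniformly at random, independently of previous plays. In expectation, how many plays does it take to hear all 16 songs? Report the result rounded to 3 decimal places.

54.092

Split into phases: going from k distinct to k+1 distinct takes on average 16/(16-k) plays.
E[T] = 16/16 + 16/15 + 16/14 + ... + 16/2 + 16/1 = 16·H_{16}.
H_{16} = 3.3807, so E[T] = 54.0917.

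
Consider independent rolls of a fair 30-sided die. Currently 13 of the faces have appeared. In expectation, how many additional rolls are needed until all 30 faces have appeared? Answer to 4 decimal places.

From k distinct to k+1 distinct takes on average 30/(30-k) rolls.
Sum over k = 13,...,29: E = 30/17 + 30/16 + 30/15 + ... + 30/2 + 30/1 = 103.18658.

103.1866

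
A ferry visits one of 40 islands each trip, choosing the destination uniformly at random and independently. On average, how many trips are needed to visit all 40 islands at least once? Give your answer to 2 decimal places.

The wait to go from k to k+1 distinct islands is geometric with mean 40/(40-k).
E[T] = 40/40 + 40/39 + 40/38 + ... + 40/2 + 40/1 = 40·H_{40}.
H_{40} = 4.279, so E[T] = 171.142.

171.14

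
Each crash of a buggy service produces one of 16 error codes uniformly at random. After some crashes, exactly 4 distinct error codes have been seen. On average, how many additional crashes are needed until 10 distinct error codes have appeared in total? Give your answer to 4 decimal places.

The wait to go from k to k+1 distinct error codes is geometric with mean 16/(16-k).
Sum over k = 4,...,9: E = 16/12 + 16/11 + 16/10 + 16/9 + 16/8 + 16/7 = 10.45137.

10.4514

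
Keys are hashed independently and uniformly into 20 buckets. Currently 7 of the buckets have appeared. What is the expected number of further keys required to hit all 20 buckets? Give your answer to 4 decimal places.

63.6027

From k distinct to k+1 distinct takes on average 20/(20-k) keys.
Sum over k = 7,...,19: E = 20/13 + 20/12 + 20/11 + ... + 20/2 + 20/1 = 63.60268.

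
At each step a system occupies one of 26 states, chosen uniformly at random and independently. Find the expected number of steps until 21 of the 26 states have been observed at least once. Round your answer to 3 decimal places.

Going from k to k+1 distinct takes a geometric number of steps with mean 26/(26-k).
Sum over k = 0,...,20: E = 26/26 + 26/25 + 26/24 + ... + 26/7 + 26/6 = 40.8482.

40.848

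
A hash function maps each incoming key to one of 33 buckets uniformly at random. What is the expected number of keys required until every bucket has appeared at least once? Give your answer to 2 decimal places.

After k distinct buckets have appeared, the next key gives a new one with probability (33-k)/33, so the expected wait for the (k+1)-th is 33/(33-k).
E[T] = 33/33 + 33/32 + 33/31 + ... + 33/2 + 33/1 = 33·H_{33}.
H_{33} = 4.089, so E[T] = 134.930.

134.93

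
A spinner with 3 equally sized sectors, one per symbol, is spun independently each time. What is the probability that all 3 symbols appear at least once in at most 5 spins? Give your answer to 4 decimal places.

0.6173

Let A_i be the event that symbol i is missing after 5 spins. By inclusion–exclusion on the A_i,
P(all seen) = Σ_{j=0}^{3} (-1)^j C(3,j)((3-j)/3)^5
= 1.00000 - 0.39506 + 0.01235 - 0.00000
= 0.61728.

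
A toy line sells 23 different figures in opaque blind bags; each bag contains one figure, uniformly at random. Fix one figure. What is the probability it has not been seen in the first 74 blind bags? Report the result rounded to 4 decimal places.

On each blind bag the fixed figure fails to appear with probability 22/23.
P(still missing after 74) = (22/23)^74 = 0.03728.

0.0373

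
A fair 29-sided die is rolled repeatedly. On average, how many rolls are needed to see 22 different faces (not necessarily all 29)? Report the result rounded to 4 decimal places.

With k distinct faces already seen, the next new one arrives after an expected 29/(29-k) rolls.
Sum over k = 0,...,21: E = 29/29 + 29/28 + 29/27 + ... + 29/9 + 29/8 = 39.69510.

39.6951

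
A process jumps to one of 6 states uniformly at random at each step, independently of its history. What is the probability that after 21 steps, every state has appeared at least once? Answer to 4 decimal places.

By inclusion–exclusion over which states are missing,
P(all seen) = Σ_{j=0}^{6} (-1)^j C(6,j)((6-j)/6)^21
= 1.00000 - 0.13042 + 0.00301 - 0.00001 + 0.00000 - 0.00000 + 0.00000
= 0.87258.

0.8726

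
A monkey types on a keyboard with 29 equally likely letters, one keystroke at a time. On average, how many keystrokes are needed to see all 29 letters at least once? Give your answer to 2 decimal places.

Split into phases: going from k distinct to k+1 distinct takes on average 29/(29-k) keystrokes.
E[T] = 29/29 + 29/28 + 29/27 + ... + 29/2 + 29/1 = 29·H_{29}.
H_{29} = 3.962, so E[T] = 114.888.

114.89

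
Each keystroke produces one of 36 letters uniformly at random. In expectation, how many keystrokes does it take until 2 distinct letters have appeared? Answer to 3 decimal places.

With k distinct letters already seen, the next new one arrives after an expected 36/(36-k) keystrokes.
Sum over k = 0,...,1: E = 36/36 + 36/35 = 2.0286.

2.029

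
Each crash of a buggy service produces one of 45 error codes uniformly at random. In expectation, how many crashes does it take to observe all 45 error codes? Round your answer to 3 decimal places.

The wait to go from k to k+1 distinct error codes is geometric with mean 45/(45-k).
E[T] = 45/45 + 45/44 + 45/43 + ... + 45/2 + 45/1 = 45·H_{45}.
H_{45} = 4.3949, so E[T] = 197.7727.

197.773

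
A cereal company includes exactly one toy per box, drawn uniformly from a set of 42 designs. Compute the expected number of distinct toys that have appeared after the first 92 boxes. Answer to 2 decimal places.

For each toy, P(seen in 92 boxes) = 1 - (41/42)^92 = 0.891.
By linearity of expectation, E[distinct seen] = 42·(1 - (41/42)^92) = 37.425.

37.42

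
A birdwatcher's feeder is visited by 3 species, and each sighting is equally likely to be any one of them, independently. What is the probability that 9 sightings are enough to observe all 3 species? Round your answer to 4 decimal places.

By inclusion–exclusion over which species are missing,
P(all seen) = Σ_{j=0}^{3} (-1)^j C(3,j)((3-j)/3)^9
= 1.00000 - 0.07804 + 0.00015 - 0.00000
= 0.92212.

0.9221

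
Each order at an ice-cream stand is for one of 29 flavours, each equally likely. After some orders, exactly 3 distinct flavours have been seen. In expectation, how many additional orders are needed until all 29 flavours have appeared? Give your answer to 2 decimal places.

With k distinct flavours already seen, the next new one takes an expected 29/(29-k) orders.
Sum over k = 3,...,28: E = 29/26 + 29/25 + 29/24 + ... + 29/2 + 29/1 = 111.778.

111.78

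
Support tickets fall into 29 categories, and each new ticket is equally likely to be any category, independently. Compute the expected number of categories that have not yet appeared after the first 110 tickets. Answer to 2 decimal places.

0.61

For each category, P(unseen after 110) = (28/29)^110 = 0.021.
By linearity of expectation, E[unseen] = 29·(28/29)^110 = 0.611.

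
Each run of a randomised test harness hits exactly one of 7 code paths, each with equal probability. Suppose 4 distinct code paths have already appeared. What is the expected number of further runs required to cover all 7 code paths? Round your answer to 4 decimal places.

12.8333

With k distinct code paths already seen, the next new one takes an expected 7/(7-k) runs.
Sum over k = 4,...,6: E = 7/3 + 7/2 + 7/1 = 12.83333.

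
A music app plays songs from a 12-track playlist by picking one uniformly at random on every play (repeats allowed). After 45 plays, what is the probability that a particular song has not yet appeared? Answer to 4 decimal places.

0.0199

Each play misses the fixed song with probability (12-1)/12 = 11/12, independently.
P(still missing after 45) = (11/12)^45 = 0.01993.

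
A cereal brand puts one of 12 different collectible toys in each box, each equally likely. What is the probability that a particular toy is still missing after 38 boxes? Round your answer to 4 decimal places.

On each box the fixed toy fails to appear with probability 11/12.
P(still missing after 38) = (11/12)^38 = 0.03665.

0.0366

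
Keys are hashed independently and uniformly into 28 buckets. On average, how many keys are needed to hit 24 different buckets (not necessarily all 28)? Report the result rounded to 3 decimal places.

51.627

With k distinct buckets already seen, the next new one arrives after an expected 28/(28-k) keys.
Sum over k = 0,...,23: E = 28/28 + 28/27 + 28/26 + ... + 28/6 + 28/5 = 51.6275.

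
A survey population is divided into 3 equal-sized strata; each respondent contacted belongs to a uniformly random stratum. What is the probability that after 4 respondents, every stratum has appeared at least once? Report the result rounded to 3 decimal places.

0.444

Let A_i be the event that stratum i is missing after 4 respondents. By inclusion–exclusion on the A_i,
P(all seen) = Σ_{j=0}^{3} (-1)^j C(3,j)((3-j)/3)^4
= 1.0000 - 0.5926 + 0.0370 - 0.0000
= 0.4444.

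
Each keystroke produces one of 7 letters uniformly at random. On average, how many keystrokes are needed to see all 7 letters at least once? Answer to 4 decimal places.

Split into phases: going from k distinct to k+1 distinct takes on average 7/(7-k) keystrokes.
E[T] = 7/7 + 7/6 + 7/5 + ... + 7/2 + 7/1 = 7·H_{7}.
H_{7} = 2.59286, so E[T] = 18.15000.

18.1500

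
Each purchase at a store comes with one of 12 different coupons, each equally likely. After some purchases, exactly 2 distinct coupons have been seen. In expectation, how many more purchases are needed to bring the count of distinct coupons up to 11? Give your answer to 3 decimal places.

From k distinct to k+1 distinct takes on average 12/(12-k) purchases.
Sum over k = 2,...,10: E = 12/10 + 12/9 + 12/8 + ... + 12/3 + 12/2 = 23.1476.

23.148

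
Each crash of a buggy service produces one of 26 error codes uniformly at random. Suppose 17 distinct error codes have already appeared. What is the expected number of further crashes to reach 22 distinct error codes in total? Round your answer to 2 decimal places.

With k distinct error codes already seen, the next new one takes an expected 26/(26-k) crashes.
Sum over k = 17,...,21: E = 26/9 + 26/8 + 26/7 + 26/6 + 26/5 = 19.387.

19.39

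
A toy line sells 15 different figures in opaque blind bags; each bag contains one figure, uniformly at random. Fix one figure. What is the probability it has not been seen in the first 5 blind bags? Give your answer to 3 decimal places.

Each blind bag misses the fixed figure with probability (15-1)/15 = 14/15, independently.
P(still missing after 5) = (14/15)^5 = 0.7082.

0.708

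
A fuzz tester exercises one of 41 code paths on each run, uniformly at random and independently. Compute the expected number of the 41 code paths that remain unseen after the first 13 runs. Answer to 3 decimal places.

29.742

For each code path, P(unseen after 13) = (40/41)^13 = 0.7254.
By linearity of expectation, E[unseen] = 41·(40/41)^13 = 29.7422.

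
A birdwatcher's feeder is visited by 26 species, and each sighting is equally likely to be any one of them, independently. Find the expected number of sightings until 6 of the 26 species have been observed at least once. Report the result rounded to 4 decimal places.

Going from k to k+1 distinct takes a geometric number of sightings with mean 26/(26-k).
Sum over k = 0,...,5: E = 26/26 + 26/25 + 26/24 + 26/23 + 26/22 + 26/21 = 6.67368.

6.6737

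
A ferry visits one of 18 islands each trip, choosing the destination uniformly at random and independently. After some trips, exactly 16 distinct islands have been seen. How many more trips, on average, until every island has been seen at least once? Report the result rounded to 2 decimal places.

27.00

With k distinct islands already seen, the next new one takes an expected 18/(18-k) trips.
Sum over k = 16,...,17: E = 18/2 + 18/1 = 27.000.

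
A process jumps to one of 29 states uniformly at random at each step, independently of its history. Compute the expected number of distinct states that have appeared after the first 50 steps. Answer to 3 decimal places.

23.984

For each state, P(seen in 50 steps) = 1 - (28/29)^50 = 0.8270.
By linearity of expectation, E[distinct seen] = 29·(1 - (28/29)^50) = 23.9835.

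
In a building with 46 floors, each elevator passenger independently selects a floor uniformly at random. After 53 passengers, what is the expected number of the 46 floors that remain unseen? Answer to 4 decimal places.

For each floor, P(unseen after 53) = (45/46)^53 = 0.31196.
By linearity of expectation, E[unseen] = 46·(45/46)^53 = 14.35013.

14.3501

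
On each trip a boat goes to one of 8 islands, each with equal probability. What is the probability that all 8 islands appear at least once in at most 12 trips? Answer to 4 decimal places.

0.0933

By inclusion–exclusion over which islands are missing,
P(all seen) = Σ_{j=0}^{8} (-1)^j C(8,j)((8-j)/8)^12
= 1.00000 - 1.61134 + 0.88694 - 0.19895 + 0.01709 - 0.00043 + 0.00000 - 0.00000 + 0.00000
= 0.09331.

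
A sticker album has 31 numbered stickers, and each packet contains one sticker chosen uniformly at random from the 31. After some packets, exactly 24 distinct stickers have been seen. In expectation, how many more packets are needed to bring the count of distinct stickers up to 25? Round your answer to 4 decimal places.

With k distinct stickers already seen, the next new one takes an expected 31/(31-k) packets.
Only the k = 24 term is needed: E = 31/7 = 4.42857.

4.4286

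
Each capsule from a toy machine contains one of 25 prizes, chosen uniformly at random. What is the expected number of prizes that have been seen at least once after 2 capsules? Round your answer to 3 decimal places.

For each prize, P(seen in 2 capsules) = 1 - (24/25)^2 = 0.0784.
By linearity of expectation, E[distinct seen] = 25·(1 - (24/25)^2) = 1.9600.

1.960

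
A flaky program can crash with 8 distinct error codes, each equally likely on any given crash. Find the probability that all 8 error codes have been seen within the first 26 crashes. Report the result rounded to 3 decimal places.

Let A_i be the event that error code i is missing after 26 crashes. By inclusion–exclusion on the A_i,
P(all seen) = Σ_{j=0}^{8} (-1)^j C(8,j)((8-j)/8)^26
= 1.0000 - 0.2485 + 0.0158 - 0.0003 + 0.0000 - 0.0000 + 0.0000 - 0.0000 + 0.0000
= 0.7670.

0.767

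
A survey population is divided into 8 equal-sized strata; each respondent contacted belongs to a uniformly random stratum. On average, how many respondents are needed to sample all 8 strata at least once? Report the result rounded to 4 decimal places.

After k distinct strata have appeared, the next respondent gives a new one with probability (8-k)/8, so the expected wait for the (k+1)-th is 8/(8-k).
E[T] = 8/8 + 8/7 + 8/6 + ... + 8/2 + 8/1 = 8·H_{8}.
H_{8} = 2.71786, so E[T] = 21.74286.

21.7429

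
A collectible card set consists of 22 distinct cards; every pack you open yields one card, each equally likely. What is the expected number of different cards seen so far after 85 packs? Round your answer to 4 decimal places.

For each card, P(seen in 85 packs) = 1 - (21/22)^85 = 0.98083.
By linearity of expectation, E[distinct seen] = 22·(1 - (21/22)^85) = 21.57817.

21.5782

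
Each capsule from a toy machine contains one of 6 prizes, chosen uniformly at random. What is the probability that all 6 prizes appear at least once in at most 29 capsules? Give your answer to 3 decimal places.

Let A_i be the event that prize i is missing after 29 capsules. By inclusion–exclusion on the A_i,
P(all seen) = Σ_{j=0}^{6} (-1)^j C(6,j)((6-j)/6)^29
= 1.0000 - 0.0303 + 0.0001 - 0.0000 + 0.0000 - 0.0000 + 0.0000
= 0.9698.

0.970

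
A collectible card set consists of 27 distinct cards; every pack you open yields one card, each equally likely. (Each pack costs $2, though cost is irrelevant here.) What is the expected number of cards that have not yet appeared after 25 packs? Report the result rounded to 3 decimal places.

For each card, P(unseen after 25) = (26/27)^25 = 0.3893.
By linearity of expectation, E[unseen] = 27·(26/27)^25 = 10.5100.

10.510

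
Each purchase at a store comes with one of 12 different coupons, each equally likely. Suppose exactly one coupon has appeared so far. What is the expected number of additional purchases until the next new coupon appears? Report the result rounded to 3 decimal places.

Each purchase yields a new coupon with probability (12-1)/12 = 11/12, so the wait is geometric with mean 12/11.
E = 12/11 = 1.0909.

1.091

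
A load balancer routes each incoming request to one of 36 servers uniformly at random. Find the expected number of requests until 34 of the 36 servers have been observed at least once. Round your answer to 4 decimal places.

Going from k to k+1 distinct takes a geometric number of requests with mean 36/(36-k).
Sum over k = 0,...,33: E = 36/36 + 36/35 + 36/34 + ... + 36/4 + 36/3 = 96.28413.

96.2841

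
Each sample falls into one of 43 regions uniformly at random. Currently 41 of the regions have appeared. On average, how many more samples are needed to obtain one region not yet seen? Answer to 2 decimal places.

21.50

The number of samples until the next new region is geometric with success probability 2/43, so its mean is 43/2.
E = 43/2 = 21.500.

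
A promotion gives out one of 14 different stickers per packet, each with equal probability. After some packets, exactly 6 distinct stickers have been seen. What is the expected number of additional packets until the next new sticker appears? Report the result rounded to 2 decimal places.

1.75

The number of packets until the next new sticker is geometric with success probability 8/14, so its mean is 14/8.
E = 14/8 = 1.750.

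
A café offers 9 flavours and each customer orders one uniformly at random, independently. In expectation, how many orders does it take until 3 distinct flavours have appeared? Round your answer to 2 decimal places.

3.41

Going from k to k+1 distinct takes a geometric number of orders with mean 9/(9-k).
Sum over k = 0,...,2: E = 9/9 + 9/8 + 9/7 = 3.411.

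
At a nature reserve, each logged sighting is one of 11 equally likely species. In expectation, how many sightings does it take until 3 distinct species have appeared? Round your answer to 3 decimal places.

With k distinct species already seen, the next new one arrives after an expected 11/(11-k) sightings.
Sum over k = 0,...,2: E = 11/11 + 11/10 + 11/9 = 3.3222.

3.322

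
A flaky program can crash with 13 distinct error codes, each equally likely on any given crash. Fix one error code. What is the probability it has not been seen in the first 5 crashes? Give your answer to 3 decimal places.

Each crash misses the fixed error code with probability (13-1)/13 = 12/13, independently.
P(still missing after 5) = (12/13)^5 = 0.6702.

0.670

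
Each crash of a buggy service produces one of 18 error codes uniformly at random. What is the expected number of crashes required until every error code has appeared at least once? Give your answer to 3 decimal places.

Split into phases: going from k distinct to k+1 distinct takes on average 18/(18-k) crashes.
E[T] = 18/18 + 18/17 + 18/16 + ... + 18/2 + 18/1 = 18·H_{18}.
H_{18} = 3.4951, so E[T] = 62.9119.

62.912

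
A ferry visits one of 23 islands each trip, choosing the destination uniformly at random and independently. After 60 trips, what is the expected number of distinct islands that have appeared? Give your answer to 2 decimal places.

21.40

For each island, P(seen in 60 trips) = 1 - (22/23)^60 = 0.931.
By linearity of expectation, E[distinct seen] = 23·(1 - (22/23)^60) = 21.403.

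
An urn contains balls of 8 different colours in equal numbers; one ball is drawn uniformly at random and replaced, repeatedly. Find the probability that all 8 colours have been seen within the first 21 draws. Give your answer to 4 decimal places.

By inclusion–exclusion over which colours are missing,
P(all seen) = Σ_{j=0}^{8} (-1)^j C(8,j)((8-j)/8)^21
= 1.00000 - 0.48446 + 0.06660 - 0.00290 + 0.00003 - 0.00000 + 0.00000 - 0.00000 + 0.00000
= 0.57927.

0.5793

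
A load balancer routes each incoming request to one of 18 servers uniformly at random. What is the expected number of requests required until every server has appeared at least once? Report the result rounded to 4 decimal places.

The wait to go from k to k+1 distinct servers is geometric with mean 18/(18-k).
E[T] = 18/18 + 18/17 + 18/16 + ... + 18/2 + 18/1 = 18·H_{18}.
H_{18} = 3.49511, so E[T] = 62.91195.

62.9119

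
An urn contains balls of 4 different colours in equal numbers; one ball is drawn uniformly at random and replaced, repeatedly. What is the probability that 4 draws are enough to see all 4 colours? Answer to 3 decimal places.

By inclusion–exclusion over which colours are missing,
P(all seen) = Σ_{j=0}^{4} (-1)^j C(4,j)((4-j)/4)^4
= 1.0000 - 1.2656 + 0.3750 - 0.0156 + 0.0000
= 0.0938.

0.094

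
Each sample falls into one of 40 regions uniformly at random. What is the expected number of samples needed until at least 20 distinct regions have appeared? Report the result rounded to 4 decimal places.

Going from k to k+1 distinct takes a geometric number of samples with mean 40/(40-k).
Sum over k = 0,...,19: E = 40/40 + 40/39 + 40/38 + ... + 40/22 + 40/21 = 27.23214.

27.2321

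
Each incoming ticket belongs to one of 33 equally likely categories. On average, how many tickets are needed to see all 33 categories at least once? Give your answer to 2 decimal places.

The wait to go from k to k+1 distinct categories is geometric with mean 33/(33-k).
E[T] = 33/33 + 33/32 + 33/31 + ... + 33/2 + 33/1 = 33·H_{33}.
H_{33} = 4.089, so E[T] = 134.930.

134.93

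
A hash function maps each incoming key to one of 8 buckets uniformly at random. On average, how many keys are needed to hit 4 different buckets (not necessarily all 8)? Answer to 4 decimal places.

With k distinct buckets already seen, the next new one arrives after an expected 8/(8-k) keys.
Sum over k = 0,...,3: E = 8/8 + 8/7 + 8/6 + 8/5 = 5.07619.

5.0762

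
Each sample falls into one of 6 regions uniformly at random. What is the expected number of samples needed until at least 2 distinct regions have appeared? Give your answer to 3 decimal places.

With k distinct regions already seen, the next new one arrives after an expected 6/(6-k) samples.
Sum over k = 0,...,1: E = 6/6 + 6/5 = 2.2000.

2.200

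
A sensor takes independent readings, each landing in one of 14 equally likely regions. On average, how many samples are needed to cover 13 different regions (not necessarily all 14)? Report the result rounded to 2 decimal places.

With k distinct regions already seen, the next new one arrives after an expected 14/(14-k) samples.
Sum over k = 0,...,12: E = 14/14 + 14/13 + 14/12 + ... + 14/3 + 14/2 = 31.522.

31.52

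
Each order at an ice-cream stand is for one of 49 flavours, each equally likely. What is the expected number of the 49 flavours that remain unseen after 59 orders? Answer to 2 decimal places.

For each flavour, P(unseen after 59) = (48/49)^59 = 0.296.
By linearity of expectation, E[unseen] = 49·(48/49)^59 = 14.516.

14.52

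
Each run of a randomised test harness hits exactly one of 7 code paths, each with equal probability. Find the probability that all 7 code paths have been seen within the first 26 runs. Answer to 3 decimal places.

0.876

Let A_i be the event that code path i is missing after 26 runs. By inclusion–exclusion on the A_i,
P(all seen) = Σ_{j=0}^{7} (-1)^j C(7,j)((7-j)/7)^26
= 1.0000 - 0.1272 + 0.0033 - 0.0000 + 0.0000 - 0.0000 + 0.0000 - 0.0000
= 0.8761.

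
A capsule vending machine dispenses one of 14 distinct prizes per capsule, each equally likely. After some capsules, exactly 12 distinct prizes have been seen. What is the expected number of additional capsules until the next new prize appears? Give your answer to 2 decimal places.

The number of capsules until the next new prize is geometric with success probability 2/14, so its mean is 14/2.
E = 14/2 = 7.000.

7.00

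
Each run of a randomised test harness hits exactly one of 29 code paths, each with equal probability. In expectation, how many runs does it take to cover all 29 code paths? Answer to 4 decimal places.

The wait to go from k to k+1 distinct code paths is geometric with mean 29/(29-k).
E[T] = 29/29 + 29/28 + 29/27 + ... + 29/2 + 29/1 = 29·H_{29}.
H_{29} = 3.96165, so E[T] = 114.88796.

114.8880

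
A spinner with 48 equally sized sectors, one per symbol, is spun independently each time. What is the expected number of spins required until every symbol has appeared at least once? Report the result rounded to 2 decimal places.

Split into phases: going from k distinct to k+1 distinct takes on average 48/(48-k) spins.
E[T] = 48/48 + 48/47 + 48/46 + ... + 48/2 + 48/1 = 48·H_{48}.
H_{48} = 4.459, so E[T] = 214.022.

214.02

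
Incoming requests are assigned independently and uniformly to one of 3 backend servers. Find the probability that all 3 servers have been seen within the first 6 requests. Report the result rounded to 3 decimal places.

By inclusion–exclusion over which servers are missing,
P(all seen) = Σ_{j=0}^{3} (-1)^j C(3,j)((3-j)/3)^6
= 1.0000 - 0.2634 + 0.0041 - 0.0000
= 0.7407.

0.741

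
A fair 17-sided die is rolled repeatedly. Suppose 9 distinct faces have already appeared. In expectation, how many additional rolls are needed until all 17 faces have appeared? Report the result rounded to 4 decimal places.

46.2036

With k distinct faces already seen, the next new one takes an expected 17/(17-k) rolls.
Sum over k = 9,...,16: E = 17/8 + 17/7 + 17/6 + ... + 17/2 + 17/1 = 46.20357.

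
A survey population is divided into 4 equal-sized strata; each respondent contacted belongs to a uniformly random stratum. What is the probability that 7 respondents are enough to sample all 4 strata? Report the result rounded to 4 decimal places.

Let A_i be the event that stratum i is missing after 7 respondents. By inclusion–exclusion on the A_i,
P(all seen) = Σ_{j=0}^{4} (-1)^j C(4,j)((4-j)/4)^7
= 1.00000 - 0.53394 + 0.04688 - 0.00024 + 0.00000
= 0.51270.

0.5127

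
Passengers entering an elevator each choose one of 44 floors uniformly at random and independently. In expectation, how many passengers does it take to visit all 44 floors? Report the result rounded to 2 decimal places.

192.40

After k distinct floors have appeared, the next passenger gives a new one with probability (44-k)/44, so the expected wait for the (k+1)-th is 44/(44-k).
E[T] = 44/44 + 44/43 + 44/42 + ... + 44/2 + 44/1 = 44·H_{44}.
H_{44} = 4.373, so E[T] = 192.400.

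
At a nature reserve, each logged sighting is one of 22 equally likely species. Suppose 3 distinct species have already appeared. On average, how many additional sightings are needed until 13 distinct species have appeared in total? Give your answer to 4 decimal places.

From k distinct to k+1 distinct takes on average 22/(22-k) sightings.
Sum over k = 3,...,12: E = 22/19 + 22/18 + 22/17 + ... + 22/11 + 22/10 = 15.81297.

15.8130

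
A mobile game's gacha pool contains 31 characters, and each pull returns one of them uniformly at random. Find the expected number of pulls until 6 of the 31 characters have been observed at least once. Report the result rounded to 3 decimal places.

6.550

With k distinct characters already seen, the next new one arrives after an expected 31/(31-k) pulls.
Sum over k = 0,...,5: E = 31/31 + 31/30 + 31/29 + 31/28 + 31/27 + 31/26 = 6.5499.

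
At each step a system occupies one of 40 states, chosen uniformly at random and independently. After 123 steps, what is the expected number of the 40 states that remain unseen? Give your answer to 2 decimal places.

1.78

For each state, P(unseen after 123) = (39/40)^123 = 0.044.
By linearity of expectation, E[unseen] = 40·(39/40)^123 = 1.777.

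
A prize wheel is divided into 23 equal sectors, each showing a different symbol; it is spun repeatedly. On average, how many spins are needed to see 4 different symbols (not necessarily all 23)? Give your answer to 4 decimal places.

Going from k to k+1 distinct takes a geometric number of spins with mean 23/(23-k).
Sum over k = 0,...,3: E = 23/23 + 23/22 + 23/21 + 23/20 = 4.29069.

4.2907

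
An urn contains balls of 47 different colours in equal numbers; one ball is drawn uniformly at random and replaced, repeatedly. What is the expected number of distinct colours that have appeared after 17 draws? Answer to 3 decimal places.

14.393

For each colour, P(seen in 17 draws) = 1 - (46/47)^17 = 0.3062.
By linearity of expectation, E[distinct seen] = 47·(1 - (46/47)^17) = 14.3925.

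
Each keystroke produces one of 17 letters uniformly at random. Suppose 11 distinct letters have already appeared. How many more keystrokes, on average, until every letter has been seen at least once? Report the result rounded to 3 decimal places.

41.650

From k distinct to k+1 distinct takes on average 17/(17-k) keystrokes.
Sum over k = 11,...,16: E = 17/6 + 17/5 + 17/4 + 17/3 + 17/2 + 17/1 = 41.6500.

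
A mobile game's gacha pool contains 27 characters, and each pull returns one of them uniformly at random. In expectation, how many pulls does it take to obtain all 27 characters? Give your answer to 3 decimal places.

The wait to go from k to k+1 distinct characters is geometric with mean 27/(27-k).
E[T] = 27/27 + 27/26 + 27/25 + ... + 27/2 + 27/1 = 27·H_{27}.
H_{27} = 3.8915, so E[T] = 105.0693.

105.069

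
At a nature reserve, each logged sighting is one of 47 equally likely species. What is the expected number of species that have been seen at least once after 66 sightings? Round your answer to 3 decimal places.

35.633

For each species, P(seen in 66 sightings) = 1 - (46/47)^66 = 0.7581.
By linearity of expectation, E[distinct seen] = 47·(1 - (46/47)^66) = 35.6327.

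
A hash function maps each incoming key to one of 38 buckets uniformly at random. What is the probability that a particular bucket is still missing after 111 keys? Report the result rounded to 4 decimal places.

0.0518

Each key misses the fixed bucket with probability (38-1)/38 = 37/38, independently.
P(still missing after 111) = (37/38)^111 = 0.05181.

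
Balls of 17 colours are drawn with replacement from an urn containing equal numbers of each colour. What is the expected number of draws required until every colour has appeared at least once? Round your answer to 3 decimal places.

58.472

Split into phases: going from k distinct to k+1 distinct takes on average 17/(17-k) draws.
E[T] = 17/17 + 17/16 + 17/15 + ... + 17/2 + 17/1 = 17·H_{17}.
H_{17} = 3.4396, so E[T] = 58.4724.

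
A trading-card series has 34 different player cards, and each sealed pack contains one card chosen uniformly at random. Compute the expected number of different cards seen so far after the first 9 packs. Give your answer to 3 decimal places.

8.011

For each card, P(seen in 9 packs) = 1 - (33/34)^9 = 0.2356.
By linearity of expectation, E[distinct seen] = 34·(1 - (33/34)^9) = 8.0107.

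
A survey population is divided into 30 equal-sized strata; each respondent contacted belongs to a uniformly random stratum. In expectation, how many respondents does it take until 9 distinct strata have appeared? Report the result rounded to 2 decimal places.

Going from k to k+1 distinct takes a geometric number of respondents with mean 30/(30-k).
Sum over k = 0,...,8: E = 30/30 + 30/29 + 30/28 + ... + 30/23 + 30/22 = 10.489.

10.49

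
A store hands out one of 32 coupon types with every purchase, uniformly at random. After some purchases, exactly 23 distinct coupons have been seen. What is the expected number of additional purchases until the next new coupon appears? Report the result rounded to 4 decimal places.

Each purchase yields a new coupon with probability (32-23)/32 = 9/32, so the wait is geometric with mean 32/9.
E = 32/9 = 3.55556.

3.5556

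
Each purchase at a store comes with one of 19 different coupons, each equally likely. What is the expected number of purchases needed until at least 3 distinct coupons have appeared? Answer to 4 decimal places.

3.1732

With k distinct coupons already seen, the next new one arrives after an expected 19/(19-k) purchases.
Sum over k = 0,...,2: E = 19/19 + 19/18 + 19/17 = 3.17320.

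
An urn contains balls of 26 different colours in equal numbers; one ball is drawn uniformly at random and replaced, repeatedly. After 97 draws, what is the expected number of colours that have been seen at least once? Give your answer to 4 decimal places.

For each colour, P(seen in 97 draws) = 1 - (25/26)^97 = 0.97773.
By linearity of expectation, E[distinct seen] = 26·(1 - (25/26)^97) = 25.42092.

25.4209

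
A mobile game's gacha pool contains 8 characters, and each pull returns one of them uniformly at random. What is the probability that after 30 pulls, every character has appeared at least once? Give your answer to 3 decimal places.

By inclusion–exclusion over which characters are missing,
P(all seen) = Σ_{j=0}^{8} (-1)^j C(8,j)((8-j)/8)^30
= 1.0000 - 0.1457 + 0.0050 - 0.0000 + 0.0000 - 0.0000 + 0.0000 - 0.0000 + 0.0000
= 0.8593.

0.859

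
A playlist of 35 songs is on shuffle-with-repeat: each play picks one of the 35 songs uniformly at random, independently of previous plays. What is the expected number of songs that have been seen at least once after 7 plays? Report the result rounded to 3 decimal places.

6.428

For each song, P(seen in 7 plays) = 1 - (34/35)^7 = 0.1837.
By linearity of expectation, E[distinct seen] = 35·(1 - (34/35)^7) = 6.4278.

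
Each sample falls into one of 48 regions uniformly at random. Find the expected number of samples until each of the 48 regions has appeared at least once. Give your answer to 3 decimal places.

Split into phases: going from k distinct to k+1 distinct takes on average 48/(48-k) samples.
E[T] = 48/48 + 48/47 + 48/46 + ... + 48/2 + 48/1 = 48·H_{48}.
H_{48} = 4.4588, so E[T] = 214.0223.

214.022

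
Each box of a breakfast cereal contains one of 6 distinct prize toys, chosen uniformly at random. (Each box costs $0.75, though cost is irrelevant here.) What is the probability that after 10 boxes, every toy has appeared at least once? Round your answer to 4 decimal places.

Let A_i be the event that toy i is missing after 10 boxes. By inclusion–exclusion on the A_i,
P(all seen) = Σ_{j=0}^{6} (-1)^j C(6,j)((6-j)/6)^10
= 1.00000 - 0.96903 + 0.26012 - 0.01953 + 0.00025 - 0.00000 + 0.00000
= 0.27181.

0.2718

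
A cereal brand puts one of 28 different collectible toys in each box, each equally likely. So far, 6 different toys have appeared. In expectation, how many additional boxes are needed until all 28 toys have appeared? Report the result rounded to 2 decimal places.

With k distinct toys already seen, the next new one takes an expected 28/(28-k) boxes.
Sum over k = 6,...,27: E = 28/22 + 28/21 + 28/20 + ... + 28/2 + 28/1 = 103.343.

103.34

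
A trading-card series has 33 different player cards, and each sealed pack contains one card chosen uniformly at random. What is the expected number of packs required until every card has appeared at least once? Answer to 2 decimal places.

After k distinct cards have appeared, the next pack gives a new one with probability (33-k)/33, so the expected wait for the (k+1)-th is 33/(33-k).
E[T] = 33/33 + 33/32 + 33/31 + ... + 33/2 + 33/1 = 33·H_{33}.
H_{33} = 4.089, so E[T] = 134.930.

134.93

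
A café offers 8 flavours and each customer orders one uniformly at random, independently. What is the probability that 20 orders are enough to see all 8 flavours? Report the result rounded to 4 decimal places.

0.5306

By inclusion–exclusion over which flavours are missing,
P(all seen) = Σ_{j=0}^{8} (-1)^j C(8,j)((8-j)/8)^20
= 1.00000 - 0.55367 + 0.08879 - 0.00463 + 0.00007 - 0.00000 + 0.00000 - 0.00000 + 0.00000
= 0.53056.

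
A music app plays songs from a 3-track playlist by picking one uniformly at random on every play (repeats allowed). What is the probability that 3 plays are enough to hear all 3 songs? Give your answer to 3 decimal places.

0.222

By inclusion–exclusion over which songs are missing,
P(all seen) = Σ_{j=0}^{3} (-1)^j C(3,j)((3-j)/3)^3
= 1.0000 - 0.8889 + 0.1111 - 0.0000
= 0.2222.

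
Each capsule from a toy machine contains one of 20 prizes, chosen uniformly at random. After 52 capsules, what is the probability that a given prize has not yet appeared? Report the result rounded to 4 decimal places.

0.0694

On each capsule the fixed prize fails to appear with probability 19/20.
P(still missing after 52) = (19/20)^52 = 0.06944.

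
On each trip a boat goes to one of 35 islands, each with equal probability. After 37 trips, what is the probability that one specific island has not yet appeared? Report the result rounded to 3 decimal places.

Each trip misses the fixed island with probability (35-1)/35 = 34/35, independently.
P(still missing after 37) = (34/35)^37 = 0.3421.

0.342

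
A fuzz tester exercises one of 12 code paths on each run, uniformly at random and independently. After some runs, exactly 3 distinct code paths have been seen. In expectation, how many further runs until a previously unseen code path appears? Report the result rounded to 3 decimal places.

1.333

Each run yields a new code path with probability (12-3)/12 = 9/12, so the wait is geometric with mean 12/9.
E = 12/9 = 1.3333.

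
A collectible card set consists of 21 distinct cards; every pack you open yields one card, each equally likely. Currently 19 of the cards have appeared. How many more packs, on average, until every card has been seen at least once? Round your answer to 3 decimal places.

From k distinct to k+1 distinct takes on average 21/(21-k) packs.
Sum over k = 19,...,20: E = 21/2 + 21/1 = 31.5000.

31.500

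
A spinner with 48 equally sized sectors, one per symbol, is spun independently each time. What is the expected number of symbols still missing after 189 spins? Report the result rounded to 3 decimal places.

For each symbol, P(unseen after 189) = (47/48)^189 = 0.0187.
By linearity of expectation, E[unseen] = 48·(47/48)^189 = 0.8977.

0.898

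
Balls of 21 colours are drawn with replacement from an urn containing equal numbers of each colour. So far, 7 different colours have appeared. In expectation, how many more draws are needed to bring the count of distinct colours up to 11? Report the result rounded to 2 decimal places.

6.77

With k distinct colours already seen, the next new one takes an expected 21/(21-k) draws.
Sum over k = 7,...,10: E = 21/14 + 21/13 + 21/12 + 21/11 = 6.774.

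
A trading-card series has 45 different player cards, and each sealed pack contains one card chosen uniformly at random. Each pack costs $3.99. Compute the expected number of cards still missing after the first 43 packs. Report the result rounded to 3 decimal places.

17.121

For each card, P(unseen after 43) = (44/45)^43 = 0.3805.
By linearity of expectation, E[unseen] = 45·(44/45)^43 = 17.1214.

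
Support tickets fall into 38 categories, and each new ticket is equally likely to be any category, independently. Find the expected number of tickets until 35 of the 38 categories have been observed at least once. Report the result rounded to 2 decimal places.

With k distinct categories already seen, the next new one arrives after an expected 38/(38-k) tickets.
Sum over k = 0,...,34: E = 38/38 + 38/37 + 38/36 + ... + 38/5 + 38/4 = 90.994.

90.99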